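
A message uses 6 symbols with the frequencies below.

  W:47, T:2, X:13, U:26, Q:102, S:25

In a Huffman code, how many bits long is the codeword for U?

Huffman merges, smallest pair first:
merge T(2) and X(13): 15
merge 15 and S(25): 40
merge U(26) and 40: 66
merge W(47) and 66: 113
merge Q(102) and 113: 215
U sits 3 levels below the root, so its codeword is 3 bits.

3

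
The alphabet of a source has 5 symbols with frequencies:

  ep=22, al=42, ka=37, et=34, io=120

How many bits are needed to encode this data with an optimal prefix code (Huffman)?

Build the Huffman tree bottom-up:
merge ep(22) and et(34): 56
merge ka(37) and al(42): 79
merge 56 and 79: 135
merge io(120) and 135: 255
The encoded length is the sum of every internal node's weight: 56 + 79 + 135 + 255 = 525 bits.

525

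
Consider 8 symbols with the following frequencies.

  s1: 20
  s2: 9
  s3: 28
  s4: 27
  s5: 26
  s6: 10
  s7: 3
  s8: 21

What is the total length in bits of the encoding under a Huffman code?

411

Build the Huffman tree bottom-up:
combine s7(3), s2(9) → 12
combine s6(10), 12 → 22
combine s1(20), s8(21) → 41
combine 22, s5(26) → 48
combine s4(27), s3(28) → 55
combine 41, 48 → 89
combine 55, 89 → 144
The encoded length is the sum of every internal node's weight: 12 + 22 + 41 + 48 + 55 + 89 + 144 = 411 bits.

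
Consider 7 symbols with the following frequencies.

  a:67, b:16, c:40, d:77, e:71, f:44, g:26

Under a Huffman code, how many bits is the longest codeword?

4

Merge the two lowest-weight nodes at each step:
merge b(16) and g(26): 42
merge c(40) and 42: 82
merge f(44) and a(67): 111
merge e(71) and d(77): 148
merge 82 and 111: 193
merge 148 and 193: 341
The first pair merged (b, g) ends up deepest, at depth 4.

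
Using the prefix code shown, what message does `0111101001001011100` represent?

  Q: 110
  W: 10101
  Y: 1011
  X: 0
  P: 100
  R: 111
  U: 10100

XRUPYP

Read left to right; each codeword is recognised as soon as it completes (prefix code):
  0→X | 111→R | 10100→U | 100→P | 1011→Y | 100→P
Decoded message: XRUPYP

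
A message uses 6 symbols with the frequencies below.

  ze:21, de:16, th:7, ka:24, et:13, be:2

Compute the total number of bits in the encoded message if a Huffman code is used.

Build the Huffman tree bottom-up:
be(2) + th(7) → 9
9 + et(13) → 22
de(16) + ze(21) → 37
22 + ka(24) → 46
37 + 46 → 83
Each symbol's bit-cost is frequency × depth; summing gives 197 bits (equivalently 9 + 22 + 37 + 46 + 83).

197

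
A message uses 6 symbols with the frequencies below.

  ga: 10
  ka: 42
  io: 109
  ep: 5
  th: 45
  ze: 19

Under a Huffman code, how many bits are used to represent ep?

Build the tree from the bottom:
ep(5) + ga(10) → 15
15 + ze(19) → 34
34 + ka(42) → 76
th(45) + 76 → 121
io(109) + 121 → 230
The subtree containing ep is merged 5 times, so code length = 5.

5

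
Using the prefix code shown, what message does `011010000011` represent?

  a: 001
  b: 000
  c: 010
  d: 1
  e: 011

Read left to right; each codeword is recognised as soon as it completes (prefix code):
  011→e | 010→c | 000→b | 011→e
Decoded message: ecbe

ecbe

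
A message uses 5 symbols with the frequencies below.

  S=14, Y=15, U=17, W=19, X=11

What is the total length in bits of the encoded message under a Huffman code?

177

Greedily combine the two least-frequent nodes:
combine X(11), S(14) → 25
combine Y(15), U(17) → 32
combine W(19), 25 → 44
combine 32, 44 → 76
Total encoded bits = sum of merged weights = 25 + 32 + 44 + 76 = 177.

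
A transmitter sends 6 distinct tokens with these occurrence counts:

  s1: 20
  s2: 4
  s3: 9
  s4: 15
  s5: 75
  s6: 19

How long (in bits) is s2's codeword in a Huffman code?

4

Repeatedly merge the two smallest:
combine s2(4), s3(9) → 13
combine 13, s4(15) → 28
combine s6(19), s1(20) → 39
combine 28, 39 → 67
combine 67, s5(75) → 142
s2's leaf is at depth 4, giving a 4-bit codeword.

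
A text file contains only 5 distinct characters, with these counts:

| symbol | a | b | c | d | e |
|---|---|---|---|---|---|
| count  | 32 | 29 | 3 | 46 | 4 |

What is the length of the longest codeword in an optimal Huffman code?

Merge the two lowest-weight nodes at each step:
merge c(3) and e(4): 7
merge 7 and b(29): 36
merge a(32) and 36: 68
merge d(46) and 68: 114
The rarest symbols sit at the bottom; the longest codeword is 4 bits.

4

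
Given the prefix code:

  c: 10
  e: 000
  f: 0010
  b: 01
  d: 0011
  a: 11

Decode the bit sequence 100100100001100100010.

Read left to right; each codeword is recognised as soon as it completes (prefix code):
  10→c | 01→b | 0010→f | 000→e | 11→a | 0010→f | 0010→f
Decoded message: cbfeaff

cbfeaff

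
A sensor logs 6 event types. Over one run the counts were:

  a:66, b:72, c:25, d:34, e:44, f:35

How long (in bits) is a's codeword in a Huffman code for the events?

2

Repeatedly merge the two smallest:
merge c(25) and d(34): 59
merge f(35) and e(44): 79
merge 59 and a(66): 125
merge b(72) and 79: 151
merge 125 and 151: 276
a's leaf is at depth 2, giving a 2-bit codeword.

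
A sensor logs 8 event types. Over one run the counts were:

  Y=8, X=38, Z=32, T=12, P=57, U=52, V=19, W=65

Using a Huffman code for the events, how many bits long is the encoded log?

Merge the two smallest weights repeatedly:
Y(8) + T(12) → 20
V(19) + 20 → 39
Z(32) + X(38) → 70
39 + U(52) → 91
P(57) + W(65) → 122
70 + 91 → 161
122 + 161 → 283
Total encoded bits = sum of merged weights = 20 + 39 + 70 + 91 + 122 + 161 + 283 = 786.

786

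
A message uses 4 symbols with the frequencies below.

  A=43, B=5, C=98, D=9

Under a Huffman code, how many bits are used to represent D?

Build the tree from the bottom:
merge B(5) and D(9): 14
merge 14 and A(43): 57
merge 57 and C(98): 155
D sits 3 levels below the root, so its codeword is 3 bits.

3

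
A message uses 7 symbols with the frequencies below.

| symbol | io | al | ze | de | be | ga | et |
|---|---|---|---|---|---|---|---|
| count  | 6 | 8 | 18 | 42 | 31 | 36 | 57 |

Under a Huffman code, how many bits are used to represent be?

3

Build the tree from the bottom:
combine io(6), al(8) → 14
combine 14, ze(18) → 32
combine be(31), 32 → 63
combine ga(36), de(42) → 78
combine et(57), 63 → 120
combine 78, 120 → 198
The subtree containing be is merged 3 times, so code length = 3.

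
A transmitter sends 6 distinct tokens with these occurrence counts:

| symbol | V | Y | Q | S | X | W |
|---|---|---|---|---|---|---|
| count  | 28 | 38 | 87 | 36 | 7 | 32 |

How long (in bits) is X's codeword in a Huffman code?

Repeatedly merge the two smallest:
combine X(7), V(28) → 35
combine W(32), 35 → 67
combine S(36), Y(38) → 74
combine 67, 74 → 141
combine Q(87), 141 → 228
The subtree containing X is merged 4 times, so code length = 4.

4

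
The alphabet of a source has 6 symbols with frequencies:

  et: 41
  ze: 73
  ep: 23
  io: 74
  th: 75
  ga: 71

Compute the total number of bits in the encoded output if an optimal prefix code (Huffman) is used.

Greedily combine the two least-frequent nodes:
merge ep(23) and et(41): 64
merge 64 and ga(71): 135
merge ze(73) and io(74): 147
merge th(75) and 135: 210
merge 147 and 210: 357
Total encoded bits = sum of merged weights = 64 + 135 + 147 + 210 + 357 = 913.

913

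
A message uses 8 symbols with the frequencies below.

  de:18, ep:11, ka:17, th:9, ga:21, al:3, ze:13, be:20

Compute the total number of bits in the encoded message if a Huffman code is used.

327

Merge the two smallest weights repeatedly:
combine al(3), th(9) → 12
combine ep(11), 12 → 23
combine ze(13), ka(17) → 30
combine de(18), be(20) → 38
combine ga(21), 23 → 44
combine 30, 38 → 68
combine 44, 68 → 112
Total encoded bits = sum of merged weights = 12 + 23 + 30 + 38 + 44 + 68 + 112 = 327.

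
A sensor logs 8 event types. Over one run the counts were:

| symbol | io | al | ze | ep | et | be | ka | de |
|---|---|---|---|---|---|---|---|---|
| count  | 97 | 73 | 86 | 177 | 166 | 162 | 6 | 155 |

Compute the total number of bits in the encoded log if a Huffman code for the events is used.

2667

Merge the two smallest weights repeatedly:
ka(6) + al(73) → 79
79 + ze(86) → 165
io(97) + de(155) → 252
be(162) + 165 → 327
et(166) + ep(177) → 343
252 + 327 → 579
343 + 579 → 922
Total encoded bits = sum of merged weights = 79 + 165 + 252 + 327 + 343 + 579 + 922 = 2667.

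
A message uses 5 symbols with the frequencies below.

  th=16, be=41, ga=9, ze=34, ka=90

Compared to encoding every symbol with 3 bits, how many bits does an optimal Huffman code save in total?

Fixed-length: 3 bits × 190 symbols = 570 bits.
Huffman merges:
merge ga(9) and th(16): 25
merge 25 and ze(34): 59
merge be(41) and 59: 100
merge ka(90) and 100: 190
Huffman total = 25 + 59 + 100 + 190 = 374 bits.
Saving = 570 − 374 = 196 bits.

196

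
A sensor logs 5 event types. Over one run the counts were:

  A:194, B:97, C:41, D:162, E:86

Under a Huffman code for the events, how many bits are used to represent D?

Huffman merges, smallest pair first:
combine C(41), E(86) → 127
combine B(97), 127 → 224
combine D(162), A(194) → 356
combine 224, 356 → 580
D sits 2 levels below the root, so its codeword is 2 bits.

2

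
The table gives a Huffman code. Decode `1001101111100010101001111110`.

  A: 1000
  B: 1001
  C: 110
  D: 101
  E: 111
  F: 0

Read left to right; each codeword is recognised as soon as it completes (prefix code):
  1001→B | 101→D | 111→E | 1000→A | 101→D | 0→F | 1001→B | 111→E | 110→C
Decoded message: BDEADFBEC

BDEADFBEC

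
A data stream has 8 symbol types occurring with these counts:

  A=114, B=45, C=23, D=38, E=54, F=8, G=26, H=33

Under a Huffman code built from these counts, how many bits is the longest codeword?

4

Merge the two lowest-weight nodes at each step:
merge F(8) and C(23): 31
merge G(26) and 31: 57
merge H(33) and D(38): 71
merge B(45) and E(54): 99
merge 57 and 71: 128
merge 99 and A(114): 213
merge 128 and 213: 341
The first pair merged (F, C) ends up deepest, at depth 4.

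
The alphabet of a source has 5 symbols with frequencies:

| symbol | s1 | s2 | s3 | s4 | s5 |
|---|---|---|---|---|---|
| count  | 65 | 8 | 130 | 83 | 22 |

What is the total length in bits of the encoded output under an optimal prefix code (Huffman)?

611

Merge the two smallest weights repeatedly:
s2(8) + s5(22) → 30
30 + s1(65) → 95
s4(83) + 95 → 178
s3(130) + 178 → 308
The encoded length is the sum of every internal node's weight: 30 + 95 + 178 + 308 = 611 bits.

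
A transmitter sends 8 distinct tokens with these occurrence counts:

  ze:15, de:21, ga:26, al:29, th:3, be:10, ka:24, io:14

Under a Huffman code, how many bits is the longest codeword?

4

Merge the two lowest-weight nodes at each step:
merge th(3) and be(10): 13
merge 13 and io(14): 27
merge ze(15) and de(21): 36
merge ka(24) and ga(26): 50
merge 27 and al(29): 56
merge 36 and 50: 86
merge 56 and 86: 142
The rarest symbols sit at the bottom; the longest codeword is 4 bits.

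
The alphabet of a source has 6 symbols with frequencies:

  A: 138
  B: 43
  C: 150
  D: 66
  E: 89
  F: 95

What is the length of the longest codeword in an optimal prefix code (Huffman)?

Merge the two lowest-weight nodes at each step:
B(43) + D(66) → 109
E(89) + F(95) → 184
109 + A(138) → 247
C(150) + 184 → 334
247 + 334 → 581
Maximum depth reached is 3.

3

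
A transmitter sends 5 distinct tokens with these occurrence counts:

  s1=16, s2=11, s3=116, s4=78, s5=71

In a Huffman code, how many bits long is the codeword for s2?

Repeatedly merge the two smallest:
combine s2(11), s1(16) → 27
combine 27, s5(71) → 98
combine s4(78), 98 → 176
combine s3(116), 176 → 292
s2 sits 4 levels below the root, so its codeword is 4 bits.

4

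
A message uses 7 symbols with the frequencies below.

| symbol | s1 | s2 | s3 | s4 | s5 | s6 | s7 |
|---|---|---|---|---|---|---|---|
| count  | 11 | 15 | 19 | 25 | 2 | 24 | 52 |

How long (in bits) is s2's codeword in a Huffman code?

Build the tree from the bottom:
merge s5(2) and s1(11): 13
merge 13 and s2(15): 28
merge s3(19) and s6(24): 43
merge s4(25) and 28: 53
merge 43 and s7(52): 95
merge 53 and 95: 148
The subtree containing s2 is merged 3 times, so code length = 3.

3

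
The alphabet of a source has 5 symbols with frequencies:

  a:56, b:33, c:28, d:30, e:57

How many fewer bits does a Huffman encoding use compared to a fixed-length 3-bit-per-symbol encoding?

146

Fixed-length: 3 bits × 204 symbols = 612 bits.
Huffman merges:
c(28) + d(30) → 58
b(33) + a(56) → 89
e(57) + 58 → 115
89 + 115 → 204
Huffman total = 58 + 89 + 115 + 204 = 466 bits.
Saving = 612 − 466 = 146 bits.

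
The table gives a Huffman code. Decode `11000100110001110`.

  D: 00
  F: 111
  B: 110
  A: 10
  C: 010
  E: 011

Read left to right; each codeword is recognised as soon as it completes (prefix code):
  110→B | 00→D | 10→A | 011→E | 00→D | 011→E | 10→A
Decoded message: BDAEDEA

BDAEDEA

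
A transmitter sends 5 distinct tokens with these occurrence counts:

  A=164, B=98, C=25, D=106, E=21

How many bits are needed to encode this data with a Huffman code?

Build the Huffman tree bottom-up:
merge E(21) and C(25): 46
merge 46 and B(98): 144
merge D(106) and 144: 250
merge A(164) and 250: 414
The encoded length is the sum of every internal node's weight: 46 + 144 + 250 + 414 = 854 bits.

854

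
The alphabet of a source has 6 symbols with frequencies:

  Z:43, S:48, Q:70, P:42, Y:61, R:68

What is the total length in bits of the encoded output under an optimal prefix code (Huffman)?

Build the Huffman tree bottom-up:
combine P(42), Z(43) → 85
combine S(48), Y(61) → 109
combine R(68), Q(70) → 138
combine 85, 109 → 194
combine 138, 194 → 332
The encoded length is the sum of every internal node's weight: 85 + 109 + 138 + 194 + 332 = 858 bits.

858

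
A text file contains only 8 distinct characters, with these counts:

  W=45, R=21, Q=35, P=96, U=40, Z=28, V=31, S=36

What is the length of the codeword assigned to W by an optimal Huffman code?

3

Repeatedly merge the two smallest:
R(21) + Z(28) → 49
V(31) + Q(35) → 66
S(36) + U(40) → 76
W(45) + 49 → 94
66 + 76 → 142
94 + P(96) → 190
142 + 190 → 332
The subtree containing W is merged 3 times, so code length = 3.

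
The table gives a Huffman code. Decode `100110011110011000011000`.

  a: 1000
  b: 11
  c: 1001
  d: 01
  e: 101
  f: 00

Read left to right; each codeword is recognised as soon as it completes (prefix code):
  1001→c | 1001→c | 11→b | 1001→c | 1000→a | 01→d | 1000→a
Decoded message: ccbcada

ccbcada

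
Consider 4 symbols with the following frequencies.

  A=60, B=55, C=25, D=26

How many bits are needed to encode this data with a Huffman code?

Build the Huffman tree bottom-up:
C(25) + D(26) → 51
51 + B(55) → 106
A(60) + 106 → 166
Total encoded bits = sum of merged weights = 51 + 106 + 166 = 323.

323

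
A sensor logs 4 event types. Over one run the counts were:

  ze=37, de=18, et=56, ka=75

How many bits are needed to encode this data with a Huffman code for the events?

352

Build the Huffman tree bottom-up:
combine de(18), ze(37) → 55
combine 55, et(56) → 111
combine ka(75), 111 → 186
Total encoded bits = sum of merged weights = 55 + 111 + 186 = 352.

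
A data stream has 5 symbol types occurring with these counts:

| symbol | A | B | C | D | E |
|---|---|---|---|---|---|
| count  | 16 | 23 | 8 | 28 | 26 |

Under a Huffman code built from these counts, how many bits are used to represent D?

2

Build the tree from the bottom:
C(8) + A(16) → 24
B(23) + 24 → 47
E(26) + D(28) → 54
47 + 54 → 101
D's leaf is at depth 2, giving a 2-bit codeword.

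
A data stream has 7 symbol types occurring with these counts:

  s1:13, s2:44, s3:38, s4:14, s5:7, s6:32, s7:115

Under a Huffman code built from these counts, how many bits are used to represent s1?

5

Repeatedly merge the two smallest:
combine s5(7), s1(13) → 20
combine s4(14), 20 → 34
combine s6(32), 34 → 66
combine s3(38), s2(44) → 82
combine 66, 82 → 148
combine s7(115), 148 → 263
s1's leaf is at depth 5, giving a 5-bit codeword.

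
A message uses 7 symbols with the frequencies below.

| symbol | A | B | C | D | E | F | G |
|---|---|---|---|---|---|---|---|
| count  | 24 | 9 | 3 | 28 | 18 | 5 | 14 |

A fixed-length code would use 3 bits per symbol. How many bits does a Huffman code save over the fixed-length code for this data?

45

Fixed-length: 3 bits × 101 symbols = 303 bits.
Huffman merges:
C(3) + F(5) → 8
8 + B(9) → 17
G(14) + 17 → 31
E(18) + A(24) → 42
D(28) + 31 → 59
42 + 59 → 101
Huffman total = 8 + 17 + 31 + 42 + 59 + 101 = 258 bits.
Saving = 303 − 258 = 45 bits.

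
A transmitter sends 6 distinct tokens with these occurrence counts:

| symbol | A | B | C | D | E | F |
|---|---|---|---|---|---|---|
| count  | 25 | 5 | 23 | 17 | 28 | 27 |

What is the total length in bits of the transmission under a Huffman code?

Merge the two smallest weights repeatedly:
merge B(5) and D(17): 22
merge 22 and C(23): 45
merge A(25) and F(27): 52
merge E(28) and 45: 73
merge 52 and 73: 125
Each symbol's bit-cost is frequency × depth; summing gives 317 bits (equivalently 22 + 45 + 52 + 73 + 125).

317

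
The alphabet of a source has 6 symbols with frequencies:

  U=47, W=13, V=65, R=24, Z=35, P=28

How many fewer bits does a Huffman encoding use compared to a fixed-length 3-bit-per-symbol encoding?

Fixed-length: 3 bits × 212 symbols = 636 bits.
Huffman merges:
W(13) + R(24) → 37
P(28) + Z(35) → 63
37 + U(47) → 84
63 + V(65) → 128
84 + 128 → 212
Huffman total = 37 + 63 + 84 + 128 + 212 = 524 bits.
Saving = 636 − 524 = 112 bits.

112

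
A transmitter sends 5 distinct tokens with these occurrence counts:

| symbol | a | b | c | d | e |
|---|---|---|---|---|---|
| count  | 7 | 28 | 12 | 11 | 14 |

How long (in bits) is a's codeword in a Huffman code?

Huffman merges, smallest pair first:
combine a(7), d(11) → 18
combine c(12), e(14) → 26
combine 18, 26 → 44
combine b(28), 44 → 72
The subtree containing a is merged 3 times, so code length = 3.

3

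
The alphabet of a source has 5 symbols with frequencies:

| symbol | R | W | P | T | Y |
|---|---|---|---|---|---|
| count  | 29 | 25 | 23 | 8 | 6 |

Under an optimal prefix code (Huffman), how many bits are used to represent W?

2

Huffman merges, smallest pair first:
combine Y(6), T(8) → 14
combine 14, P(23) → 37
combine W(25), R(29) → 54
combine 37, 54 → 91
W sits 2 levels below the root, so its codeword is 2 bits.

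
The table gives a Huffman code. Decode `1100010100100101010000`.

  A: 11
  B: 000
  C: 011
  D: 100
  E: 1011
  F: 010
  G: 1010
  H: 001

ABGFFGB

Read left to right; each codeword is recognised as soon as it completes (prefix code):
  11→A | 000→B | 1010→G | 010→F | 010→F | 1010→G | 000→B
Decoded message: ABGFFGB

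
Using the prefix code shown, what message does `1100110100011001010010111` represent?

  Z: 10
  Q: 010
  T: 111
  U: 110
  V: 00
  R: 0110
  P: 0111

URZVUQZQT

Read left to right; each codeword is recognised as soon as it completes (prefix code):
  110→U | 0110→R | 10→Z | 00→V | 110→U | 010→Q | 10→Z | 010→Q | 111→T
Decoded message: URZVUQZQT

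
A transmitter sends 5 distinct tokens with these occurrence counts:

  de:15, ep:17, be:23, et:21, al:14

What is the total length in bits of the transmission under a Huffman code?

Merge the two smallest weights repeatedly:
merge al(14) and de(15): 29
merge ep(17) and et(21): 38
merge be(23) and 29: 52
merge 38 and 52: 90
Total encoded bits = sum of merged weights = 29 + 38 + 52 + 90 = 209.

209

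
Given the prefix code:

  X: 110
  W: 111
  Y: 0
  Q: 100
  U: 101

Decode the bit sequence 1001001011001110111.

Read left to right; each codeword is recognised as soon as it completes (prefix code):
  100→Q | 100→Q | 101→U | 100→Q | 111→W | 0→Y | 111→W
Decoded message: QQUQWYW

QQUQWYW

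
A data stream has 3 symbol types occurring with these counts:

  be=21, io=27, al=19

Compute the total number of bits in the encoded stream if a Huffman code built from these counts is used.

107

Greedily combine the two least-frequent nodes:
combine al(19), be(21) → 40
combine io(27), 40 → 67
Each symbol's bit-cost is frequency × depth; summing gives 107 bits (equivalently 40 + 67).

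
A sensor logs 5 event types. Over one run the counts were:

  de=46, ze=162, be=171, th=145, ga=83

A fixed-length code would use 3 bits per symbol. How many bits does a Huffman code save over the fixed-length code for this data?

478

Fixed-length: 3 bits × 607 symbols = 1821 bits.
Huffman merges:
merge de(46) and ga(83): 129
merge 129 and th(145): 274
merge ze(162) and be(171): 333
merge 274 and 333: 607
Huffman total = 129 + 274 + 333 + 607 = 1343 bits.
Saving = 1821 − 1343 = 478 bits.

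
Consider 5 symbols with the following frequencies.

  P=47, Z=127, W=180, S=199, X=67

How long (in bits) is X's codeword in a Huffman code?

3

Build the tree from the bottom:
P(47) + X(67) → 114
114 + Z(127) → 241
W(180) + S(199) → 379
241 + 379 → 620
X's leaf is at depth 3, giving a 3-bit codeword.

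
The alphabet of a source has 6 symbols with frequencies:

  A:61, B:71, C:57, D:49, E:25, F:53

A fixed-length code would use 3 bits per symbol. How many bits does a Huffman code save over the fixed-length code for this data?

Fixed-length: 3 bits × 316 symbols = 948 bits.
Huffman merges:
combine E(25), D(49) → 74
combine F(53), C(57) → 110
combine A(61), B(71) → 132
combine 74, 110 → 184
combine 132, 184 → 316
Huffman total = 74 + 110 + 132 + 184 + 316 = 816 bits.
Saving = 948 − 816 = 132 bits.

132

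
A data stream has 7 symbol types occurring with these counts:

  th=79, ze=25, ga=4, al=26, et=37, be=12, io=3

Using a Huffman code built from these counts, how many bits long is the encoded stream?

Merge the two smallest weights repeatedly:
io(3) + ga(4) → 7
7 + be(12) → 19
19 + ze(25) → 44
al(26) + et(37) → 63
44 + 63 → 107
th(79) + 107 → 186
The encoded length is the sum of every internal node's weight: 7 + 19 + 44 + 63 + 107 + 186 = 426 bits.

426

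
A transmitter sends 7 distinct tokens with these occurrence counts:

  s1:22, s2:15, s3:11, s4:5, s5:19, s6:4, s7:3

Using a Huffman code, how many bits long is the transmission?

200

Build the Huffman tree bottom-up:
s7(3) + s6(4) → 7
s4(5) + 7 → 12
s3(11) + 12 → 23
s2(15) + s5(19) → 34
s1(22) + 23 → 45
34 + 45 → 79
Total encoded bits = sum of merged weights = 7 + 12 + 23 + 34 + 45 + 79 = 200.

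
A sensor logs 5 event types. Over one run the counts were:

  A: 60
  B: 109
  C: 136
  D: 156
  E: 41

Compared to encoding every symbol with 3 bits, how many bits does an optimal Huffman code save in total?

401

Fixed-length: 3 bits × 502 symbols = 1506 bits.
Huffman merges:
merge E(41) and A(60): 101
merge 101 and B(109): 210
merge C(136) and D(156): 292
merge 210 and 292: 502
Huffman total = 101 + 210 + 292 + 502 = 1105 bits.
Saving = 1506 − 1105 = 401 bits.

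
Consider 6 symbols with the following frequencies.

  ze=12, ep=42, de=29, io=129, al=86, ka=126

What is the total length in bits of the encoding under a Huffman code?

972

Greedily combine the two least-frequent nodes:
combine ze(12), de(29) → 41
combine 41, ep(42) → 83
combine 83, al(86) → 169
combine ka(126), io(129) → 255
combine 169, 255 → 424
Total encoded bits = sum of merged weights = 41 + 83 + 169 + 255 + 424 = 972.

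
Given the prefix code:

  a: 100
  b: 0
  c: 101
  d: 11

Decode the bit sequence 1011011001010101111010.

Read left to right; each codeword is recognised as soon as it completes (prefix code):
  101→c | 101→c | 100→a | 101→c | 0→b | 101→c | 11→d | 101→c | 0→b
Decoded message: ccacbcdcb

ccacbcdcb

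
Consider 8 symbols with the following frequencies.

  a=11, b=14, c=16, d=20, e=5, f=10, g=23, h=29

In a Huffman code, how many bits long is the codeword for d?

Repeatedly merge the two smallest:
combine e(5), f(10) → 15
combine a(11), b(14) → 25
combine 15, c(16) → 31
combine d(20), g(23) → 43
combine 25, h(29) → 54
combine 31, 43 → 74
combine 54, 74 → 128
The subtree containing d is merged 3 times, so code length = 3.

3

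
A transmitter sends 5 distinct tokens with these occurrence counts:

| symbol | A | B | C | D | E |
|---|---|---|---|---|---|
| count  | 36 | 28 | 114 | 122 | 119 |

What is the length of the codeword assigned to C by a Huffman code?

2

Repeatedly merge the two smallest:
merge B(28) and A(36): 64
merge 64 and C(114): 178
merge E(119) and D(122): 241
merge 178 and 241: 419
C sits 2 levels below the root, so its codeword is 2 bits.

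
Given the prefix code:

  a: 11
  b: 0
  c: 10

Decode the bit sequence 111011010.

acabc

Read left to right; each codeword is recognised as soon as it completes (prefix code):
  11→a | 10→c | 11→a | 0→b | 10→c
Decoded message: acabc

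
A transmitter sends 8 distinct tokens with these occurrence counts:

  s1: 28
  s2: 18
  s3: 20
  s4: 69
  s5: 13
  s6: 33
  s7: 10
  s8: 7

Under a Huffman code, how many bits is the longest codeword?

Merge the two lowest-weight nodes at each step:
combine s8(7), s7(10) → 17
combine s5(13), 17 → 30
combine s2(18), s3(20) → 38
combine s1(28), 30 → 58
combine s6(33), 38 → 71
combine 58, s4(69) → 127
combine 71, 127 → 198
The rarest symbols sit at the bottom; the longest codeword is 5 bits.

5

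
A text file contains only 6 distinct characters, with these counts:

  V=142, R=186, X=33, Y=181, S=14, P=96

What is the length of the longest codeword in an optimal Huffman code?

Merge the two lowest-weight nodes at each step:
S(14) + X(33) → 47
47 + P(96) → 143
V(142) + 143 → 285
Y(181) + R(186) → 367
285 + 367 → 652
The rarest symbols sit at the bottom; the longest codeword is 4 bits.

4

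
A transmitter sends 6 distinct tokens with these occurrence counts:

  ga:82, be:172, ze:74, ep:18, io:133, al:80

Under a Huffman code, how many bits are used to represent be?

2

Repeatedly merge the two smallest:
ep(18) + ze(74) → 92
al(80) + ga(82) → 162
92 + io(133) → 225
162 + be(172) → 334
225 + 334 → 559
be sits 2 levels below the root, so its codeword is 2 bits.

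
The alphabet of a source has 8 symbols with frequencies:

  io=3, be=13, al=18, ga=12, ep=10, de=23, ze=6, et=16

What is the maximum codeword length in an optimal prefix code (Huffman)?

Merge the two lowest-weight nodes at each step:
merge io(3) and ze(6): 9
merge 9 and ep(10): 19
merge ga(12) and be(13): 25
merge et(16) and al(18): 34
merge 19 and de(23): 42
merge 25 and 34: 59
merge 42 and 59: 101
Maximum depth reached is 4.

4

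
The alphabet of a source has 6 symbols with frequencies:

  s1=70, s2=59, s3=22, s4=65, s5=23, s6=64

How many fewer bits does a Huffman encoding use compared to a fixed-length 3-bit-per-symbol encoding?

154

Fixed-length: 3 bits × 303 symbols = 909 bits.
Huffman merges:
combine s3(22), s5(23) → 45
combine 45, s2(59) → 104
combine s6(64), s4(65) → 129
combine s1(70), 104 → 174
combine 129, 174 → 303
Huffman total = 45 + 104 + 129 + 174 + 303 = 755 bits.
Saving = 909 − 755 = 154 bits.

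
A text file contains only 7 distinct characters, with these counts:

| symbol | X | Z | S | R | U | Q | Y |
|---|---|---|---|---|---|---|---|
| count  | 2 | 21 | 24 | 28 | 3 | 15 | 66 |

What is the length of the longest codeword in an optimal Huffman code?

Merge the two lowest-weight nodes at each step:
combine X(2), U(3) → 5
combine 5, Q(15) → 20
combine 20, Z(21) → 41
combine S(24), R(28) → 52
combine 41, 52 → 93
combine Y(66), 93 → 159
Maximum depth reached is 5.

5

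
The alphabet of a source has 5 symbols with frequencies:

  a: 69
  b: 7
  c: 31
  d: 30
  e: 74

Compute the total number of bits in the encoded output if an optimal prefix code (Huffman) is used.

453

Build the Huffman tree bottom-up:
combine b(7), d(30) → 37
combine c(31), 37 → 68
combine 68, a(69) → 137
combine e(74), 137 → 211
Total encoded bits = sum of merged weights = 37 + 68 + 137 + 211 = 453.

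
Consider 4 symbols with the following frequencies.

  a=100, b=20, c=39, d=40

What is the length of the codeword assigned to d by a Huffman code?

2

Repeatedly merge the two smallest:
combine b(20), c(39) → 59
combine d(40), 59 → 99
combine 99, a(100) → 199
d's leaf is at depth 2, giving a 2-bit codeword.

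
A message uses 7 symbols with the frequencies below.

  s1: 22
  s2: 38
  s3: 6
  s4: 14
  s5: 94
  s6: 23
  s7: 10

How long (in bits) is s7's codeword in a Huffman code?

Huffman merges, smallest pair first:
merge s3(6) and s7(10): 16
merge s4(14) and 16: 30
merge s1(22) and s6(23): 45
merge 30 and s2(38): 68
merge 45 and 68: 113
merge s5(94) and 113: 207
s7 sits 5 levels below the root, so its codeword is 5 bits.

5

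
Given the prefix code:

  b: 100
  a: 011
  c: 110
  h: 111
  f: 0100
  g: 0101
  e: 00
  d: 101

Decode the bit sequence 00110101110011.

ecdca

Read left to right; each codeword is recognised as soon as it completes (prefix code):
  00→e | 110→c | 101→d | 110→c | 011→a
Decoded message: ecdca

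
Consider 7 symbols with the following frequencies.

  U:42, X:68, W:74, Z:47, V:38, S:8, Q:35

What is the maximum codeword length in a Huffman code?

4

Merge the two lowest-weight nodes at each step:
combine S(8), Q(35) → 43
combine V(38), U(42) → 80
combine 43, Z(47) → 90
combine X(68), W(74) → 142
combine 80, 90 → 170
combine 142, 170 → 312
The rarest symbols sit at the bottom; the longest codeword is 4 bits.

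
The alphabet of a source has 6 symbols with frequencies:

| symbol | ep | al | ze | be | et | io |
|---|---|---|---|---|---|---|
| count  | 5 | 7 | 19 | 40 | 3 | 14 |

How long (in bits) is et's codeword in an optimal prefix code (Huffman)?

5

Build the tree from the bottom:
combine et(3), ep(5) → 8
combine al(7), 8 → 15
combine io(14), 15 → 29
combine ze(19), 29 → 48
combine be(40), 48 → 88
et sits 5 levels below the root, so its codeword is 5 bits.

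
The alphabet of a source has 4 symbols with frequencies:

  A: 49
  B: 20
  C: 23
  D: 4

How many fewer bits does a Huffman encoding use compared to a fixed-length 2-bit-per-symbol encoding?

Fixed-length: 2 bits × 96 symbols = 192 bits.
Huffman merges:
merge D(4) and B(20): 24
merge C(23) and 24: 47
merge 47 and A(49): 96
Huffman total = 24 + 47 + 96 = 167 bits.
Saving = 192 − 167 = 25 bits.

25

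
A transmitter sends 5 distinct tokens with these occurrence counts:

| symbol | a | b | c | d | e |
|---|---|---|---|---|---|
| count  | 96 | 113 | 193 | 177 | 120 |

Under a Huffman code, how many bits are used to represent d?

2

Repeatedly merge the two smallest:
combine a(96), b(113) → 209
combine e(120), d(177) → 297
combine c(193), 209 → 402
combine 297, 402 → 699
The subtree containing d is merged 2 times, so code length = 2.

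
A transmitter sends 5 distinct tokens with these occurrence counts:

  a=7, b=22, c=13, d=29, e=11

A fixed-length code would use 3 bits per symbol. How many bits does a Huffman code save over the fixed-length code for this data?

64

Fixed-length: 3 bits × 82 symbols = 246 bits.
Huffman merges:
merge a(7) and e(11): 18
merge c(13) and 18: 31
merge b(22) and d(29): 51
merge 31 and 51: 82
Huffman total = 18 + 31 + 51 + 82 = 182 bits.
Saving = 246 − 182 = 64 bits.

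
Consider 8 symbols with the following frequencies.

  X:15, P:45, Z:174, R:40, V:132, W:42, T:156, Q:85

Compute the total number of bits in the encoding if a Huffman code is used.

Merge the two smallest weights repeatedly:
X(15) + R(40) → 55
W(42) + P(45) → 87
55 + Q(85) → 140
87 + V(132) → 219
140 + T(156) → 296
Z(174) + 219 → 393
296 + 393 → 689
The encoded length is the sum of every internal node's weight: 55 + 87 + 140 + 219 + 296 + 393 + 689 = 1879 bits.

1879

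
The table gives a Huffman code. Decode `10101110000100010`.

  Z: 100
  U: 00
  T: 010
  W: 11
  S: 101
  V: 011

Read left to right; each codeword is recognised as soon as it completes (prefix code):
  101→S | 011→V | 100→Z | 00→U | 100→Z | 010→T
Decoded message: SVZUZT

SVZUZT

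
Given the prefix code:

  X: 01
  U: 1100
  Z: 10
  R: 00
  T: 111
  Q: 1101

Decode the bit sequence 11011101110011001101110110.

Read left to right; each codeword is recognised as soon as it completes (prefix code):
  1101→Q | 1101→Q | 1100→U | 1100→U | 1101→Q | 1101→Q | 10→Z
Decoded message: QQUUQQZ

QQUUQQZ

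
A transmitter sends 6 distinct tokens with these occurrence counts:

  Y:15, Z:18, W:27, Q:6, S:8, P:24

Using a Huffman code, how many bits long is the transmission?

239

Build the Huffman tree bottom-up:
combine Q(6), S(8) → 14
combine 14, Y(15) → 29
combine Z(18), P(24) → 42
combine W(27), 29 → 56
combine 42, 56 → 98
Each symbol's bit-cost is frequency × depth; summing gives 239 bits (equivalently 14 + 29 + 42 + 56 + 98).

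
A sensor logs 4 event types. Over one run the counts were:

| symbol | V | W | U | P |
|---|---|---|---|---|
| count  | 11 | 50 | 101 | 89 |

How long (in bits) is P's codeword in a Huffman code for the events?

Repeatedly merge the two smallest:
combine V(11), W(50) → 61
combine 61, P(89) → 150
combine U(101), 150 → 251
P sits 2 levels below the root, so its codeword is 2 bits.

2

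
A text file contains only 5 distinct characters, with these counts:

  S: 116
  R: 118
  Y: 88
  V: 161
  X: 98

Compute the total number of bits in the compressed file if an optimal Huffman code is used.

1348

Merge the two smallest weights repeatedly:
Y(88) + X(98) → 186
S(116) + R(118) → 234
V(161) + 186 → 347
234 + 347 → 581
The encoded length is the sum of every internal node's weight: 186 + 234 + 347 + 581 = 1348 bits.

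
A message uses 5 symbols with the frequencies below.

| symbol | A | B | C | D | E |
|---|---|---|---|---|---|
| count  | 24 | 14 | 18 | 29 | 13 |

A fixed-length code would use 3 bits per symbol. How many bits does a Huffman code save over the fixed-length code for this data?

71

Fixed-length: 3 bits × 98 symbols = 294 bits.
Huffman merges:
E(13) + B(14) → 27
C(18) + A(24) → 42
27 + D(29) → 56
42 + 56 → 98
Huffman total = 27 + 42 + 56 + 98 = 223 bits.
Saving = 294 − 223 = 71 bits.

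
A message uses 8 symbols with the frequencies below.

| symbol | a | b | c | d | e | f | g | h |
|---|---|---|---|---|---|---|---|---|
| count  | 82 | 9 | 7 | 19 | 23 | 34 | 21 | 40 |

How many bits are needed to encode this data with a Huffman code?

634

Greedily combine the two least-frequent nodes:
combine c(7), b(9) → 16
combine 16, d(19) → 35
combine g(21), e(23) → 44
combine f(34), 35 → 69
combine h(40), 44 → 84
combine 69, a(82) → 151
combine 84, 151 → 235
Each symbol's bit-cost is frequency × depth; summing gives 634 bits (equivalently 16 + 35 + 44 + 69 + 84 + 151 + 235).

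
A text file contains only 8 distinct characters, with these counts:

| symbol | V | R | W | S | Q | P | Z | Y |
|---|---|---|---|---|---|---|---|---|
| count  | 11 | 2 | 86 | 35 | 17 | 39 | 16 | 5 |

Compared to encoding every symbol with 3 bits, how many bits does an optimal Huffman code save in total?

114

Fixed-length: 3 bits × 211 symbols = 633 bits.
Huffman merges:
combine R(2), Y(5) → 7
combine 7, V(11) → 18
combine Z(16), Q(17) → 33
combine 18, 33 → 51
combine S(35), P(39) → 74
combine 51, 74 → 125
combine W(86), 125 → 211
Huffman total = 7 + 18 + 33 + 51 + 74 + 125 + 211 = 519 bits.
Saving = 633 − 519 = 114 bits.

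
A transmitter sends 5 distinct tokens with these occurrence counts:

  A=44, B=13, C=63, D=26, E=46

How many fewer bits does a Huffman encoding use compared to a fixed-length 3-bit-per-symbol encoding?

153

Fixed-length: 3 bits × 192 symbols = 576 bits.
Huffman merges:
combine B(13), D(26) → 39
combine 39, A(44) → 83
combine E(46), C(63) → 109
combine 83, 109 → 192
Huffman total = 39 + 83 + 109 + 192 = 423 bits.
Saving = 576 − 423 = 153 bits.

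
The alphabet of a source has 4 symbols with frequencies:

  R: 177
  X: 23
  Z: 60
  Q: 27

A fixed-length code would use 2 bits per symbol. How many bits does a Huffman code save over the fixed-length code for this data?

127

Fixed-length: 2 bits × 287 symbols = 574 bits.
Huffman merges:
X(23) + Q(27) → 50
50 + Z(60) → 110
110 + R(177) → 287
Huffman total = 50 + 110 + 287 = 447 bits.
Saving = 574 − 447 = 127 bits.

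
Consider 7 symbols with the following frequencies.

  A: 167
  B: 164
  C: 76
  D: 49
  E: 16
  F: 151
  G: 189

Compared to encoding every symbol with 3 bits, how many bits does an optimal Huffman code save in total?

Fixed-length: 3 bits × 812 symbols = 2436 bits.
Huffman merges:
combine E(16), D(49) → 65
combine 65, C(76) → 141
combine 141, F(151) → 292
combine B(164), A(167) → 331
combine G(189), 292 → 481
combine 331, 481 → 812
Huffman total = 65 + 141 + 292 + 331 + 481 + 812 = 2122 bits.
Saving = 2436 − 2122 = 314 bits.

314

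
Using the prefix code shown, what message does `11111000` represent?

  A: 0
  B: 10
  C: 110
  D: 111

Read left to right; each codeword is recognised as soon as it completes (prefix code):
  111→D | 110→C | 0→A | 0→A
Decoded message: DCAA

DCAA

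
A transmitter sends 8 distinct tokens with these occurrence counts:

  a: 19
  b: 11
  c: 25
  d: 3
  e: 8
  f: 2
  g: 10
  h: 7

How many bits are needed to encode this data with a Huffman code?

228

Build the Huffman tree bottom-up:
f(2) + d(3) → 5
5 + h(7) → 12
e(8) + g(10) → 18
b(11) + 12 → 23
18 + a(19) → 37
23 + c(25) → 48
37 + 48 → 85
Each symbol's bit-cost is frequency × depth; summing gives 228 bits (equivalently 5 + 12 + 18 + 23 + 37 + 48 + 85).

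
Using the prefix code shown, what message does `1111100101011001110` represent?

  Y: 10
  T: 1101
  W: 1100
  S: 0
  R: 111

RWYYWRS

Read left to right; each codeword is recognised as soon as it completes (prefix code):
  111→R | 1100→W | 10→Y | 10→Y | 1100→W | 111→R | 0→S
Decoded message: RWYYWRS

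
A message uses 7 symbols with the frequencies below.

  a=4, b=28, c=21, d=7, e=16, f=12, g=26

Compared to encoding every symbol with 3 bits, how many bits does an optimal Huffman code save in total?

43

Fixed-length: 3 bits × 114 symbols = 342 bits.
Huffman merges:
merge a(4) and d(7): 11
merge 11 and f(12): 23
merge e(16) and c(21): 37
merge 23 and g(26): 49
merge b(28) and 37: 65
merge 49 and 65: 114
Huffman total = 11 + 23 + 37 + 49 + 65 + 114 = 299 bits.
Saving = 342 − 299 = 43 bits.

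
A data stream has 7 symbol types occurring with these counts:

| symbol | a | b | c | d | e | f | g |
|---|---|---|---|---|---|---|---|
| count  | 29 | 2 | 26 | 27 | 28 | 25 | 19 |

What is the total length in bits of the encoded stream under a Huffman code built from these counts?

432

Build the Huffman tree bottom-up:
combine b(2), g(19) → 21
combine 21, f(25) → 46
combine c(26), d(27) → 53
combine e(28), a(29) → 57
combine 46, 53 → 99
combine 57, 99 → 156
Each symbol's bit-cost is frequency × depth; summing gives 432 bits (equivalently 21 + 46 + 53 + 57 + 99 + 156).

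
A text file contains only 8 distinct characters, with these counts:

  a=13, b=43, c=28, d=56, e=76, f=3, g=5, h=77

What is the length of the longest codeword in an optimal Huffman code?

Merge the two lowest-weight nodes at each step:
combine f(3), g(5) → 8
combine 8, a(13) → 21
combine 21, c(28) → 49
combine b(43), 49 → 92
combine d(56), e(76) → 132
combine h(77), 92 → 169
combine 132, 169 → 301
Maximum depth reached is 6.

6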